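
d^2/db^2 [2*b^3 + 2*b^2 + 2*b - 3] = 12*b + 4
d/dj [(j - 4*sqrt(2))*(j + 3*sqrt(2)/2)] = 2*j - 5*sqrt(2)/2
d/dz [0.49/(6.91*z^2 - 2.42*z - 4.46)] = (1.1858 - 6.7718*z)/(-6.91*z^2 + 2.42*z + 4.46)^2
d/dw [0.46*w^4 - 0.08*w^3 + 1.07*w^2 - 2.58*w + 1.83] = 1.84*w^3 - 0.24*w^2 + 2.14*w - 2.58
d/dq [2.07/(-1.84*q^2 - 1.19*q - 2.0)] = (7.6176*q + 2.4633)/(1.84*q^2 + 1.19*q + 2.0)^2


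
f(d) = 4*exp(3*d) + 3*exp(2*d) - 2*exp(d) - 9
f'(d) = 12*exp(3*d) + 6*exp(2*d) - 2*exp(d)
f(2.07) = 2154.36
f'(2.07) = 6333.38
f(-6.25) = -9.00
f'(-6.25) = -0.00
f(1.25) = 190.65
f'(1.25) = 576.37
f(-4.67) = -9.02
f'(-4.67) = -0.02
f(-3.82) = -9.04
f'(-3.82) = -0.04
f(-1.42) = -9.25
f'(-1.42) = 0.04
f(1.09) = 116.84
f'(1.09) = 362.87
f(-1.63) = -9.25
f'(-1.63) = -0.07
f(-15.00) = -9.00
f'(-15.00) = 0.00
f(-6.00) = -9.00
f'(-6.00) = 0.00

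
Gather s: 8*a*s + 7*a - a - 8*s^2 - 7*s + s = 6*a - 8*s^2 + s*(8*a - 6)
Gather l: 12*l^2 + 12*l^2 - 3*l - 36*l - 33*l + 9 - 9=24*l^2 - 72*l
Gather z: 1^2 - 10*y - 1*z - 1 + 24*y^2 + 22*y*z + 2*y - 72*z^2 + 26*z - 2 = 24*y^2 - 8*y - 72*z^2 + z*(22*y + 25) - 2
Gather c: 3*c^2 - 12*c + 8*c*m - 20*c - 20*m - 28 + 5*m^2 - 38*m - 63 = 3*c^2 + c*(8*m - 32) + 5*m^2 - 58*m - 91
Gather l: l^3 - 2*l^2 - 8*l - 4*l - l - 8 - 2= l^3 - 2*l^2 - 13*l - 10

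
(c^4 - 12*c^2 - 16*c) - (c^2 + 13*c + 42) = c^4 - 13*c^2 - 29*c - 42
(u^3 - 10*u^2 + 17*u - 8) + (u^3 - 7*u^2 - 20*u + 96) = 2*u^3 - 17*u^2 - 3*u + 88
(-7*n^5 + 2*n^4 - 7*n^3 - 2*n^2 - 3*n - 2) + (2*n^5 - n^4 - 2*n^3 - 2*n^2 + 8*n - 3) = -5*n^5 + n^4 - 9*n^3 - 4*n^2 + 5*n - 5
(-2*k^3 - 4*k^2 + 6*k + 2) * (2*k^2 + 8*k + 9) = -4*k^5 - 24*k^4 - 38*k^3 + 16*k^2 + 70*k + 18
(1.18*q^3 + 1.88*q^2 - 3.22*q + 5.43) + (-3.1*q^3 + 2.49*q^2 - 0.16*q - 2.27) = -1.92*q^3 + 4.37*q^2 - 3.38*q + 3.16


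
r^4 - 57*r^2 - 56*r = r*(r - 8)*(r + 1)*(r + 7)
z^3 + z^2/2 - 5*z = z*(z - 2)*(z + 5/2)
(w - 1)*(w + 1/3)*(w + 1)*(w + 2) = w^4 + 7*w^3/3 - w^2/3 - 7*w/3 - 2/3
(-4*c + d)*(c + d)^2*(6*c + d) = -24*c^4 - 46*c^3*d - 19*c^2*d^2 + 4*c*d^3 + d^4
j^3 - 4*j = j*(j - 2)*(j + 2)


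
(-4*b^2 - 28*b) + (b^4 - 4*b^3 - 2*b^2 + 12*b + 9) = b^4 - 4*b^3 - 6*b^2 - 16*b + 9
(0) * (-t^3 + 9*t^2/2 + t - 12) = 0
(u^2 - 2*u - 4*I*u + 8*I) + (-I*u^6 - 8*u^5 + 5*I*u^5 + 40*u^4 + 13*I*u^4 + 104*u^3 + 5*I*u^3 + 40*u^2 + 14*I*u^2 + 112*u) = -I*u^6 - 8*u^5 + 5*I*u^5 + 40*u^4 + 13*I*u^4 + 104*u^3 + 5*I*u^3 + 41*u^2 + 14*I*u^2 + 110*u - 4*I*u + 8*I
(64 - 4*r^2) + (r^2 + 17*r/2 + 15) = -3*r^2 + 17*r/2 + 79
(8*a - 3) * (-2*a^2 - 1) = -16*a^3 + 6*a^2 - 8*a + 3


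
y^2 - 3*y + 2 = (y - 2)*(y - 1)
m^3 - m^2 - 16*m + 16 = (m - 4)*(m - 1)*(m + 4)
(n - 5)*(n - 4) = n^2 - 9*n + 20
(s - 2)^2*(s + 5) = s^3 + s^2 - 16*s + 20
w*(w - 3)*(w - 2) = w^3 - 5*w^2 + 6*w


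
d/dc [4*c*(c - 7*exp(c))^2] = 4*(c - 7*exp(c))*(-2*c*(7*exp(c) - 1) + c - 7*exp(c))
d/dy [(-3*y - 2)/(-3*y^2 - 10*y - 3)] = (-9*y^2 - 12*y - 11)/(9*y^4 + 60*y^3 + 118*y^2 + 60*y + 9)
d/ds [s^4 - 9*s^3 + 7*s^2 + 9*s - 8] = 4*s^3 - 27*s^2 + 14*s + 9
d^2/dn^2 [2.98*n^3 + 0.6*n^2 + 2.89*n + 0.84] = 17.88*n + 1.2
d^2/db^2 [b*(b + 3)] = 2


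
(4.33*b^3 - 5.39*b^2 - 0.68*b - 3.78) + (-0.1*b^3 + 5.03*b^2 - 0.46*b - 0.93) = 4.23*b^3 - 0.359999999999999*b^2 - 1.14*b - 4.71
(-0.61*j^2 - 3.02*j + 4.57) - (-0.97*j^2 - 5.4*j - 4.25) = 0.36*j^2 + 2.38*j + 8.82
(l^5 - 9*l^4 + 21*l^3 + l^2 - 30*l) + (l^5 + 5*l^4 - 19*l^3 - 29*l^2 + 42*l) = 2*l^5 - 4*l^4 + 2*l^3 - 28*l^2 + 12*l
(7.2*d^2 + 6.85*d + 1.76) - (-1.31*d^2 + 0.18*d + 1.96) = 8.51*d^2 + 6.67*d - 0.2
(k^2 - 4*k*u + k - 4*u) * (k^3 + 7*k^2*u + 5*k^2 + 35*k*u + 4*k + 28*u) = k^5 + 3*k^4*u + 6*k^4 - 28*k^3*u^2 + 18*k^3*u + 9*k^3 - 168*k^2*u^2 + 27*k^2*u + 4*k^2 - 252*k*u^2 + 12*k*u - 112*u^2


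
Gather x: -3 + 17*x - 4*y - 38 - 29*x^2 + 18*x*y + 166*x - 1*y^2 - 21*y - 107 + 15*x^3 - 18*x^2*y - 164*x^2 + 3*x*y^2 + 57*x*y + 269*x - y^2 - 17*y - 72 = 15*x^3 + x^2*(-18*y - 193) + x*(3*y^2 + 75*y + 452) - 2*y^2 - 42*y - 220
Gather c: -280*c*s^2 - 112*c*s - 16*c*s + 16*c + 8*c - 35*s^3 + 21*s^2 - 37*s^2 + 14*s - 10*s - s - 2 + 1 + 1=c*(-280*s^2 - 128*s + 24) - 35*s^3 - 16*s^2 + 3*s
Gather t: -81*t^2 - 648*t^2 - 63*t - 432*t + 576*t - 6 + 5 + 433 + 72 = -729*t^2 + 81*t + 504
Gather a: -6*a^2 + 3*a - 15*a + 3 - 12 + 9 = -6*a^2 - 12*a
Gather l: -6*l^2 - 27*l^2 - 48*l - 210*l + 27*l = -33*l^2 - 231*l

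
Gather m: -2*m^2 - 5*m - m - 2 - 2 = -2*m^2 - 6*m - 4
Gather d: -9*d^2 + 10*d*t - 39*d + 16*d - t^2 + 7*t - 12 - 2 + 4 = -9*d^2 + d*(10*t - 23) - t^2 + 7*t - 10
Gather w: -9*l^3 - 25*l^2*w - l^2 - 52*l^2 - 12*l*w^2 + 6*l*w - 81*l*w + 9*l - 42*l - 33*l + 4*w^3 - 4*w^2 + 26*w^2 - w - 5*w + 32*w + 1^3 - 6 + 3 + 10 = -9*l^3 - 53*l^2 - 66*l + 4*w^3 + w^2*(22 - 12*l) + w*(-25*l^2 - 75*l + 26) + 8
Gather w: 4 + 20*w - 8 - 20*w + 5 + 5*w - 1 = 5*w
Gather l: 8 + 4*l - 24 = 4*l - 16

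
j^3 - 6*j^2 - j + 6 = (j - 6)*(j - 1)*(j + 1)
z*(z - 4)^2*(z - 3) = z^4 - 11*z^3 + 40*z^2 - 48*z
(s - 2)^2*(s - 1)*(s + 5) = s^4 - 17*s^2 + 36*s - 20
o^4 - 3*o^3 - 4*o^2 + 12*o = o*(o - 3)*(o - 2)*(o + 2)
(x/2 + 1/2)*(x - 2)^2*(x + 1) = x^4/2 - x^3 - 3*x^2/2 + 2*x + 2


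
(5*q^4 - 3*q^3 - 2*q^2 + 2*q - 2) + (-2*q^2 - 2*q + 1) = 5*q^4 - 3*q^3 - 4*q^2 - 1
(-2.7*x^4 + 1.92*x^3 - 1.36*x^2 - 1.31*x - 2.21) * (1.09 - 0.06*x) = 0.162*x^5 - 3.0582*x^4 + 2.1744*x^3 - 1.4038*x^2 - 1.2953*x - 2.4089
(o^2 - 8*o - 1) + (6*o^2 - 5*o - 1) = 7*o^2 - 13*o - 2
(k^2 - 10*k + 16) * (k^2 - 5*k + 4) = k^4 - 15*k^3 + 70*k^2 - 120*k + 64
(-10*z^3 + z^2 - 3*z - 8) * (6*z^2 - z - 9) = -60*z^5 + 16*z^4 + 71*z^3 - 54*z^2 + 35*z + 72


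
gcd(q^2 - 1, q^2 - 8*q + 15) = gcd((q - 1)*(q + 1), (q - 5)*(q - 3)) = 1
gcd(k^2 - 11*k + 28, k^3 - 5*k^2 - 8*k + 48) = k - 4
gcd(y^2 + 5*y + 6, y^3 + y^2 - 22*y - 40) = y + 2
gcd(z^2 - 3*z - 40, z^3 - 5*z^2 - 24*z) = z - 8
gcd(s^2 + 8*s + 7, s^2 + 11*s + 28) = s + 7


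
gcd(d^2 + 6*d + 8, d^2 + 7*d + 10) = d + 2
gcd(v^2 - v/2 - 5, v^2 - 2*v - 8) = v + 2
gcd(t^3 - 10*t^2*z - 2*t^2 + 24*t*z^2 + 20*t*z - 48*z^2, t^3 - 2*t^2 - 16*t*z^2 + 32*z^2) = -t^2 + 4*t*z + 2*t - 8*z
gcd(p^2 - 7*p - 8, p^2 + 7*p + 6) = p + 1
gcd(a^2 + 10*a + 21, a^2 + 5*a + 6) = a + 3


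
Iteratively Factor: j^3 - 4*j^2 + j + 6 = (j - 3)*(j^2 - j - 2) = (j - 3)*(j - 2)*(j + 1)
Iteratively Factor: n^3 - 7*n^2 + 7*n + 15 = (n - 3)*(n^2 - 4*n - 5) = (n - 5)*(n - 3)*(n + 1)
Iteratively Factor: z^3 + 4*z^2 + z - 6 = (z - 1)*(z^2 + 5*z + 6) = (z - 1)*(z + 3)*(z + 2)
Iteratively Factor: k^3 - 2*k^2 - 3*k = (k + 1)*(k^2 - 3*k) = (k - 3)*(k + 1)*(k)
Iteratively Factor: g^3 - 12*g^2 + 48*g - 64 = (g - 4)*(g^2 - 8*g + 16) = (g - 4)^2*(g - 4)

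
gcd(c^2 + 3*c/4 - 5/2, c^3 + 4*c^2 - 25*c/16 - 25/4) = c - 5/4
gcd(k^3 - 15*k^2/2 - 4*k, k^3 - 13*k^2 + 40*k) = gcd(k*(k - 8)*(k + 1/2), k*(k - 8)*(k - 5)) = k^2 - 8*k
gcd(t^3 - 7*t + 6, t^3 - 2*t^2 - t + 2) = t^2 - 3*t + 2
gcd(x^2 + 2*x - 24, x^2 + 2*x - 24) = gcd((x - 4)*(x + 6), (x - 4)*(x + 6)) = x^2 + 2*x - 24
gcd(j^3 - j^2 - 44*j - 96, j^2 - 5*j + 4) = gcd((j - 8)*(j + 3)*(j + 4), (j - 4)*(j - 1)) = 1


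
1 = 1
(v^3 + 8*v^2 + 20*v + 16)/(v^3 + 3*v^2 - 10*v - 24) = (v + 2)/(v - 3)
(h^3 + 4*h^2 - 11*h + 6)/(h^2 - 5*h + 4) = (h^2 + 5*h - 6)/(h - 4)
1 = 1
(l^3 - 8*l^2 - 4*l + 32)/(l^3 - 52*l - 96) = (l - 2)/(l + 6)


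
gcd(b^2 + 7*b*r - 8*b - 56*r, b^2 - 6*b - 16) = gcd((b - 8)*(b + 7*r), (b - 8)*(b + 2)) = b - 8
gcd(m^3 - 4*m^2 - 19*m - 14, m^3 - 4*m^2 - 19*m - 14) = m^3 - 4*m^2 - 19*m - 14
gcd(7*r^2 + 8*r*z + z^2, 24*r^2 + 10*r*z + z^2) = 1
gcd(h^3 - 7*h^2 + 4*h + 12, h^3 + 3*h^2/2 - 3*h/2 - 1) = 1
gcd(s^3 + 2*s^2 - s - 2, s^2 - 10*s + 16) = 1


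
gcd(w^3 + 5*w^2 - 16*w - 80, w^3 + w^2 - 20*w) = w^2 + w - 20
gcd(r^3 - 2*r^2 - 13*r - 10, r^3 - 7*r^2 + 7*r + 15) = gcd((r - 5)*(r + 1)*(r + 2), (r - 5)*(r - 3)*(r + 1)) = r^2 - 4*r - 5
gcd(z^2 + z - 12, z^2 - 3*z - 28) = z + 4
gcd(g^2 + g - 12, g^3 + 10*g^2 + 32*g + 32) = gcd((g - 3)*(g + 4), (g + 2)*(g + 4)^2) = g + 4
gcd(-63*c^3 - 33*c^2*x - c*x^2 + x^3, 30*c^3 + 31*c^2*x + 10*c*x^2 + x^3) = 3*c + x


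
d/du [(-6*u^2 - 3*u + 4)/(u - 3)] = (-6*u^2 + 36*u + 5)/(u^2 - 6*u + 9)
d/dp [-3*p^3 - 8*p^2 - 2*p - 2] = -9*p^2 - 16*p - 2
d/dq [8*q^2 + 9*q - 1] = 16*q + 9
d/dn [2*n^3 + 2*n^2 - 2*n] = 6*n^2 + 4*n - 2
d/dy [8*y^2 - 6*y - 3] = 16*y - 6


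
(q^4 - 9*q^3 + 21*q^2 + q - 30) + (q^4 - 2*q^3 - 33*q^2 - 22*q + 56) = 2*q^4 - 11*q^3 - 12*q^2 - 21*q + 26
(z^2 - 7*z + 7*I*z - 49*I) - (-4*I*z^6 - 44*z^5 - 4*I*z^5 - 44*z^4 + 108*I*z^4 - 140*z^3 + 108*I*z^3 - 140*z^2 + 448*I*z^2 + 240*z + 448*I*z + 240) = 4*I*z^6 + 44*z^5 + 4*I*z^5 + 44*z^4 - 108*I*z^4 + 140*z^3 - 108*I*z^3 + 141*z^2 - 448*I*z^2 - 247*z - 441*I*z - 240 - 49*I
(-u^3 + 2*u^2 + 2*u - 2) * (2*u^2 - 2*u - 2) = -2*u^5 + 6*u^4 + 2*u^3 - 12*u^2 + 4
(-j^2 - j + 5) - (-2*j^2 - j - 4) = j^2 + 9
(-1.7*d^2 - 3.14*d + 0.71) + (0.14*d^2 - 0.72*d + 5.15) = -1.56*d^2 - 3.86*d + 5.86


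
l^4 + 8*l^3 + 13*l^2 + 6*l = l*(l + 1)^2*(l + 6)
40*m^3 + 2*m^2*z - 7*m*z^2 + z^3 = (-5*m + z)*(-4*m + z)*(2*m + z)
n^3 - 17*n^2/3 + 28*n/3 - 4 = (n - 3)*(n - 2)*(n - 2/3)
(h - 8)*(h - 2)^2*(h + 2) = h^4 - 10*h^3 + 12*h^2 + 40*h - 64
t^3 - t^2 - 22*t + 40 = (t - 4)*(t - 2)*(t + 5)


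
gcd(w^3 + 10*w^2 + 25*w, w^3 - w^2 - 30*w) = w^2 + 5*w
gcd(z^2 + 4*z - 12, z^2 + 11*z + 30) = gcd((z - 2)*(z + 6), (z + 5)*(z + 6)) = z + 6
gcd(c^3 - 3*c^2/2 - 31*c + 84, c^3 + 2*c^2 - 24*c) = c^2 + 2*c - 24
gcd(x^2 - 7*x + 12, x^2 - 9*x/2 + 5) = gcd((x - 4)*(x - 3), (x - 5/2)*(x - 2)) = 1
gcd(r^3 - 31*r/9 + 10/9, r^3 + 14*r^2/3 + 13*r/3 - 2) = r^2 + 5*r/3 - 2/3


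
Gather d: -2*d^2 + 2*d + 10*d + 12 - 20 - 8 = -2*d^2 + 12*d - 16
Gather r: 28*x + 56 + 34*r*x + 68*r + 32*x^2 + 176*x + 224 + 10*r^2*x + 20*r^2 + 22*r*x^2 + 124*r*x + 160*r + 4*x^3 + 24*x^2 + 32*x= r^2*(10*x + 20) + r*(22*x^2 + 158*x + 228) + 4*x^3 + 56*x^2 + 236*x + 280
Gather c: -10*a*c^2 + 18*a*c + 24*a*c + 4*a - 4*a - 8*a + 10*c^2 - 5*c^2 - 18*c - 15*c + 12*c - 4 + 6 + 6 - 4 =-8*a + c^2*(5 - 10*a) + c*(42*a - 21) + 4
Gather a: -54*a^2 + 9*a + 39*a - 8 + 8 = -54*a^2 + 48*a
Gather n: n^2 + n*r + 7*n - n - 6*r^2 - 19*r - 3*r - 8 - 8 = n^2 + n*(r + 6) - 6*r^2 - 22*r - 16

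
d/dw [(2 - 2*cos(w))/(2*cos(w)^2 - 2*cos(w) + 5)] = 2*(4*cos(w) - cos(2*w) + 2)*sin(w)/(2*cos(w) - cos(2*w) - 6)^2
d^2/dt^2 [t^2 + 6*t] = 2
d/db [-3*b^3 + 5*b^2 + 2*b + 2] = -9*b^2 + 10*b + 2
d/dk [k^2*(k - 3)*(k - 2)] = k*(4*k^2 - 15*k + 12)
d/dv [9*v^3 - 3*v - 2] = 27*v^2 - 3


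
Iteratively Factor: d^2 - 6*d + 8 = (d - 4)*(d - 2)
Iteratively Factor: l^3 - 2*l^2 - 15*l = (l)*(l^2 - 2*l - 15) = l*(l - 5)*(l + 3)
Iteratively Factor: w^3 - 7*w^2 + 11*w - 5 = (w - 1)*(w^2 - 6*w + 5) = (w - 1)^2*(w - 5)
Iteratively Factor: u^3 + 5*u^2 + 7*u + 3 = (u + 1)*(u^2 + 4*u + 3) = (u + 1)^2*(u + 3)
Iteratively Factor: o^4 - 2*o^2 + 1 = (o + 1)*(o^3 - o^2 - o + 1) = (o + 1)^2*(o^2 - 2*o + 1) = (o - 1)*(o + 1)^2*(o - 1)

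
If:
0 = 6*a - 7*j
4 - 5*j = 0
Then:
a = 14/15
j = 4/5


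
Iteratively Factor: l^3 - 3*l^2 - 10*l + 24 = (l - 4)*(l^2 + l - 6) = (l - 4)*(l - 2)*(l + 3)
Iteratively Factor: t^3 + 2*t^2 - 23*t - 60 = (t + 3)*(t^2 - t - 20) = (t + 3)*(t + 4)*(t - 5)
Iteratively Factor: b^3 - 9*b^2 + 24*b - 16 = (b - 1)*(b^2 - 8*b + 16) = (b - 4)*(b - 1)*(b - 4)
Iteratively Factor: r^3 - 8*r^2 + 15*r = (r - 5)*(r^2 - 3*r) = r*(r - 5)*(r - 3)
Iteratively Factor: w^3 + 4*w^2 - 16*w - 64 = (w + 4)*(w^2 - 16) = (w + 4)^2*(w - 4)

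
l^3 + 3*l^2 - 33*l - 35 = (l - 5)*(l + 1)*(l + 7)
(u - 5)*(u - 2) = u^2 - 7*u + 10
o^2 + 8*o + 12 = (o + 2)*(o + 6)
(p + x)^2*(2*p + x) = 2*p^3 + 5*p^2*x + 4*p*x^2 + x^3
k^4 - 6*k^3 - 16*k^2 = k^2*(k - 8)*(k + 2)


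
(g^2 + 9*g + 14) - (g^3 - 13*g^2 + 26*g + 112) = -g^3 + 14*g^2 - 17*g - 98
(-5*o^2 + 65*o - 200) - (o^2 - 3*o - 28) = -6*o^2 + 68*o - 172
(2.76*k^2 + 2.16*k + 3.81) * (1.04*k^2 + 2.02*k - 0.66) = 2.8704*k^4 + 7.8216*k^3 + 6.504*k^2 + 6.2706*k - 2.5146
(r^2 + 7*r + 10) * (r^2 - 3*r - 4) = r^4 + 4*r^3 - 15*r^2 - 58*r - 40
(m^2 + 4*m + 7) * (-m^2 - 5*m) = -m^4 - 9*m^3 - 27*m^2 - 35*m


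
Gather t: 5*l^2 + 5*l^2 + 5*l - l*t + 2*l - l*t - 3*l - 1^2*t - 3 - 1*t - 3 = 10*l^2 + 4*l + t*(-2*l - 2) - 6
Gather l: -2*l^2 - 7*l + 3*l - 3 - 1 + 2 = -2*l^2 - 4*l - 2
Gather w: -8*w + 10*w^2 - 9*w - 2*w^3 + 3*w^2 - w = -2*w^3 + 13*w^2 - 18*w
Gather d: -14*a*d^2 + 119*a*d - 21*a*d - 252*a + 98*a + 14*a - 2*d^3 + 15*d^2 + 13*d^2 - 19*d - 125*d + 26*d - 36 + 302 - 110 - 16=-140*a - 2*d^3 + d^2*(28 - 14*a) + d*(98*a - 118) + 140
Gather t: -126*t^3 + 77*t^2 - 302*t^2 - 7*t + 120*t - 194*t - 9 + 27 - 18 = -126*t^3 - 225*t^2 - 81*t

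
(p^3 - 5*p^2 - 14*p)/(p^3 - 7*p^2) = (p + 2)/p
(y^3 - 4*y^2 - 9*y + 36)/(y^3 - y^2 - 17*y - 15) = (y^2 - 7*y + 12)/(y^2 - 4*y - 5)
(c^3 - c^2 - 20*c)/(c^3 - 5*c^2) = (c + 4)/c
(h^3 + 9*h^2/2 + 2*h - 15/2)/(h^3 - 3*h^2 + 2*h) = (2*h^2 + 11*h + 15)/(2*h*(h - 2))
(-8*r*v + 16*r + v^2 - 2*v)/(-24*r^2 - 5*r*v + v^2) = (v - 2)/(3*r + v)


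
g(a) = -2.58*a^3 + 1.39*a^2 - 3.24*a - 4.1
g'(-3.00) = -81.24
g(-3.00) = 87.79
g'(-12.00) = -1151.16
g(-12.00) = 4693.18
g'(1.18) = -10.74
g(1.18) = -10.23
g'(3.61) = -94.07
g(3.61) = -119.06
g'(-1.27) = -19.25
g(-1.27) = 7.54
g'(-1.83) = -34.25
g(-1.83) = 22.30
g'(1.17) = -10.58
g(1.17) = -10.12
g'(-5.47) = -250.03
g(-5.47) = 477.47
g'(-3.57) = -111.81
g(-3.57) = 142.57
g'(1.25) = -11.86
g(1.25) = -11.02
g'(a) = -7.74*a^2 + 2.78*a - 3.24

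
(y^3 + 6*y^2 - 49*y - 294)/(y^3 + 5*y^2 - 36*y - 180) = (y^2 - 49)/(y^2 - y - 30)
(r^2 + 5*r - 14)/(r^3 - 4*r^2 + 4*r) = (r + 7)/(r*(r - 2))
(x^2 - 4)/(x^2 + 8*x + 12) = (x - 2)/(x + 6)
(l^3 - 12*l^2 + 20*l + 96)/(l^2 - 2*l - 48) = (l^2 - 4*l - 12)/(l + 6)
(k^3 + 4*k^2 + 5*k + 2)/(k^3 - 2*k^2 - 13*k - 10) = (k + 1)/(k - 5)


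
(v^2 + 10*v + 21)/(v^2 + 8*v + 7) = (v + 3)/(v + 1)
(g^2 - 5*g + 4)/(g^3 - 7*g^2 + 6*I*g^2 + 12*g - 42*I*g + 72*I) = (g - 1)/(g^2 + g*(-3 + 6*I) - 18*I)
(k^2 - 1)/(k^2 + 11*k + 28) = (k^2 - 1)/(k^2 + 11*k + 28)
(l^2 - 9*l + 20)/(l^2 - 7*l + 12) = (l - 5)/(l - 3)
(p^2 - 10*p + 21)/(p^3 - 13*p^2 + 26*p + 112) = (p - 3)/(p^2 - 6*p - 16)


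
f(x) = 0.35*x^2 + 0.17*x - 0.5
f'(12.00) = 8.57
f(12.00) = 51.94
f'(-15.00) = -10.33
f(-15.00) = 75.70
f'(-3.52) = -2.29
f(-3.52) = 3.24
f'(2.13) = 1.66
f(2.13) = 1.45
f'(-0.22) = 0.02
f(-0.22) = -0.52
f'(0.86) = 0.77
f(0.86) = -0.09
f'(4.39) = 3.24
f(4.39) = 6.99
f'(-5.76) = -3.86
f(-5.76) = 10.13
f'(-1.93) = -1.18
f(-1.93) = 0.48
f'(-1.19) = -0.66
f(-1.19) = -0.21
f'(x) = 0.7*x + 0.17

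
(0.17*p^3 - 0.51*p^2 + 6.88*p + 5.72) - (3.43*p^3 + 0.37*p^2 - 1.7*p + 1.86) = -3.26*p^3 - 0.88*p^2 + 8.58*p + 3.86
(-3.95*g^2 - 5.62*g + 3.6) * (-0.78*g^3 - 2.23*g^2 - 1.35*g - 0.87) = 3.081*g^5 + 13.1921*g^4 + 15.0571*g^3 + 2.9955*g^2 + 0.0293999999999999*g - 3.132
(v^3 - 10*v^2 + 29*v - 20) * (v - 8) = v^4 - 18*v^3 + 109*v^2 - 252*v + 160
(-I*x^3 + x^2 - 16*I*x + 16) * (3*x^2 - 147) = -3*I*x^5 + 3*x^4 + 99*I*x^3 - 99*x^2 + 2352*I*x - 2352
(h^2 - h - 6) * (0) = 0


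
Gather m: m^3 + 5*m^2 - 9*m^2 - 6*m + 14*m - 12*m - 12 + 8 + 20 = m^3 - 4*m^2 - 4*m + 16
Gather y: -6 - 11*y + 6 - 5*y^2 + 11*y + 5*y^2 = 0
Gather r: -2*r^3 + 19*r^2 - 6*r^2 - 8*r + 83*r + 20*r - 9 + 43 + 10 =-2*r^3 + 13*r^2 + 95*r + 44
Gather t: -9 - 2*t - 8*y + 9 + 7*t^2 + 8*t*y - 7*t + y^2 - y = 7*t^2 + t*(8*y - 9) + y^2 - 9*y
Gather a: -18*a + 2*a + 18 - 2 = 16 - 16*a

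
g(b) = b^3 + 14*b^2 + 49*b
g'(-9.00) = 40.00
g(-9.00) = -36.00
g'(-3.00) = -8.00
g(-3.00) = -48.00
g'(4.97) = 262.26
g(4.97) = 712.11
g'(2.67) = 145.15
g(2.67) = 249.67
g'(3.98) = 207.96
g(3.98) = 479.83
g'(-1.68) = 10.43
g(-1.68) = -47.55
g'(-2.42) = -1.19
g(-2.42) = -50.76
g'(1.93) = 114.21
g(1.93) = 153.91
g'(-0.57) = 34.01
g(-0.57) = -23.57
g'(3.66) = 191.67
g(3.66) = 415.91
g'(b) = 3*b^2 + 28*b + 49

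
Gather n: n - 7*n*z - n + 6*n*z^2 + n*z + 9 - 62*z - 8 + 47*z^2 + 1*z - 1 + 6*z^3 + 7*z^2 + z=n*(6*z^2 - 6*z) + 6*z^3 + 54*z^2 - 60*z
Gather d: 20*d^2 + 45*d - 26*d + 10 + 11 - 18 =20*d^2 + 19*d + 3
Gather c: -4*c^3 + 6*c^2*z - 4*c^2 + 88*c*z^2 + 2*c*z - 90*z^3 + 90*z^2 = -4*c^3 + c^2*(6*z - 4) + c*(88*z^2 + 2*z) - 90*z^3 + 90*z^2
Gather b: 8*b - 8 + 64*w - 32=8*b + 64*w - 40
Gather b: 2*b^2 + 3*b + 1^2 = 2*b^2 + 3*b + 1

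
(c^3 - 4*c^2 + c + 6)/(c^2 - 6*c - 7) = (c^2 - 5*c + 6)/(c - 7)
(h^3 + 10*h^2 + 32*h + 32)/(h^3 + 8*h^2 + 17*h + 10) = (h^2 + 8*h + 16)/(h^2 + 6*h + 5)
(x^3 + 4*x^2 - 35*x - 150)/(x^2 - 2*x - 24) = (x^2 + 10*x + 25)/(x + 4)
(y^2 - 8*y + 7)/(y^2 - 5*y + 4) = (y - 7)/(y - 4)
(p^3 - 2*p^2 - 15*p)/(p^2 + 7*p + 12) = p*(p - 5)/(p + 4)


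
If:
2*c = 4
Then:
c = 2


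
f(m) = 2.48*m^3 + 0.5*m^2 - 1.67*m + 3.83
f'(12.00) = 1081.69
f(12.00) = 4341.23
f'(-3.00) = 62.29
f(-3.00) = -53.62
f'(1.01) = 6.93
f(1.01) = 5.21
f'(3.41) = 88.25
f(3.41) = 102.29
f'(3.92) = 116.58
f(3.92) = 154.35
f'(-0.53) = -0.11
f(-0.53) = 4.49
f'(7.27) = 398.83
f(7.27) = 971.03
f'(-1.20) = 7.84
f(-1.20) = 2.27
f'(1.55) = 17.75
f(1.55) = 11.68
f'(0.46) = 0.36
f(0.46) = 3.41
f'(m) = 7.44*m^2 + 1.0*m - 1.67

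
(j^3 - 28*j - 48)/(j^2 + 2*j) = j - 2 - 24/j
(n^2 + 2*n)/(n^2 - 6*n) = (n + 2)/(n - 6)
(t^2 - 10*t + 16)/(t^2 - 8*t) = (t - 2)/t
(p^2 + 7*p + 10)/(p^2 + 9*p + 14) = (p + 5)/(p + 7)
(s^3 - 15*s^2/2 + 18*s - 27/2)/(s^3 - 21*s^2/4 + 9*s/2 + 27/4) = 2*(2*s - 3)/(4*s + 3)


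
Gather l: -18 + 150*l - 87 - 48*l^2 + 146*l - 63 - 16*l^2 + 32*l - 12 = -64*l^2 + 328*l - 180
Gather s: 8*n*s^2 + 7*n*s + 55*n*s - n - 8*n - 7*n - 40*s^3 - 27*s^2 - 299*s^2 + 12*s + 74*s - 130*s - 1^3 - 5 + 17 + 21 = -16*n - 40*s^3 + s^2*(8*n - 326) + s*(62*n - 44) + 32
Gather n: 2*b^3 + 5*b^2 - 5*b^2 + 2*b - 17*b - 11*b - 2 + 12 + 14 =2*b^3 - 26*b + 24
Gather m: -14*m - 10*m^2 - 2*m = -10*m^2 - 16*m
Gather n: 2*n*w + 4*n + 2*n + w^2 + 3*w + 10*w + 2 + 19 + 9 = n*(2*w + 6) + w^2 + 13*w + 30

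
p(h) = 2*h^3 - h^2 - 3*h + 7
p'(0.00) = -3.00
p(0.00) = 7.00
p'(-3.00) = 57.00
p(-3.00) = -47.00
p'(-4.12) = 107.09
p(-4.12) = -137.48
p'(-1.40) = 11.56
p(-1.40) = 3.75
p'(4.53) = 111.07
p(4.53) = 158.81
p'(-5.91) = 218.39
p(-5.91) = -423.05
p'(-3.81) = 91.72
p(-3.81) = -106.70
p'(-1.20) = 8.04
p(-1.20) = 5.70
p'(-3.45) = 75.32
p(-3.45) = -76.68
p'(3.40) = 59.56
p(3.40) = 63.85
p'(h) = 6*h^2 - 2*h - 3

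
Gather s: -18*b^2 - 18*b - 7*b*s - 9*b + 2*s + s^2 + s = -18*b^2 - 27*b + s^2 + s*(3 - 7*b)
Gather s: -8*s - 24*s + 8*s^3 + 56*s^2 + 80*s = 8*s^3 + 56*s^2 + 48*s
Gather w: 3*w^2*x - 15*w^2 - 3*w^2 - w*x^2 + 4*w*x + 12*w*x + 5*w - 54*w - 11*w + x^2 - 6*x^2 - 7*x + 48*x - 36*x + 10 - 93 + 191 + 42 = w^2*(3*x - 18) + w*(-x^2 + 16*x - 60) - 5*x^2 + 5*x + 150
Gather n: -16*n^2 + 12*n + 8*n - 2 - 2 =-16*n^2 + 20*n - 4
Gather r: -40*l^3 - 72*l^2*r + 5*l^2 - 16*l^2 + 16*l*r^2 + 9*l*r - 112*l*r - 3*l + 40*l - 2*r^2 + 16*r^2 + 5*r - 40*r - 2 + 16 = -40*l^3 - 11*l^2 + 37*l + r^2*(16*l + 14) + r*(-72*l^2 - 103*l - 35) + 14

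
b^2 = b^2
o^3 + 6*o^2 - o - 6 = (o - 1)*(o + 1)*(o + 6)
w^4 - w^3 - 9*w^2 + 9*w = w*(w - 3)*(w - 1)*(w + 3)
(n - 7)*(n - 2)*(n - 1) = n^3 - 10*n^2 + 23*n - 14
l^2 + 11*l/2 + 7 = (l + 2)*(l + 7/2)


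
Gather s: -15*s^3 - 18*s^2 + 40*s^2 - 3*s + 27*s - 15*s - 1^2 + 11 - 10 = -15*s^3 + 22*s^2 + 9*s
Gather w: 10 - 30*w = 10 - 30*w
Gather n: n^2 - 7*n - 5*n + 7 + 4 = n^2 - 12*n + 11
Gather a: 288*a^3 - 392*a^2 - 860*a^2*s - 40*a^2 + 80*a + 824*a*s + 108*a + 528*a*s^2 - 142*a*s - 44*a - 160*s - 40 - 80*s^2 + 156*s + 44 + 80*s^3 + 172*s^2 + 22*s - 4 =288*a^3 + a^2*(-860*s - 432) + a*(528*s^2 + 682*s + 144) + 80*s^3 + 92*s^2 + 18*s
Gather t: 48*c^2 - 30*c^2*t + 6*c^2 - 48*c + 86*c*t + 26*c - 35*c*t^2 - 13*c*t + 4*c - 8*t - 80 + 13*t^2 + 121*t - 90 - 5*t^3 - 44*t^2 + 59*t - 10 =54*c^2 - 18*c - 5*t^3 + t^2*(-35*c - 31) + t*(-30*c^2 + 73*c + 172) - 180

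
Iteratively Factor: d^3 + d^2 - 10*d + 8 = (d - 1)*(d^2 + 2*d - 8) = (d - 1)*(d + 4)*(d - 2)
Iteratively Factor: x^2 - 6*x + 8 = (x - 2)*(x - 4)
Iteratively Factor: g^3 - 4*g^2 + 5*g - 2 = (g - 1)*(g^2 - 3*g + 2) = (g - 1)^2*(g - 2)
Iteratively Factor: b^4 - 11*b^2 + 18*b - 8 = (b + 4)*(b^3 - 4*b^2 + 5*b - 2) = (b - 1)*(b + 4)*(b^2 - 3*b + 2) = (b - 2)*(b - 1)*(b + 4)*(b - 1)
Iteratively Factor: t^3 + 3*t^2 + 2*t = (t + 1)*(t^2 + 2*t) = (t + 1)*(t + 2)*(t)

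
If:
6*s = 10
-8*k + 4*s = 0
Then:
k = 5/6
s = 5/3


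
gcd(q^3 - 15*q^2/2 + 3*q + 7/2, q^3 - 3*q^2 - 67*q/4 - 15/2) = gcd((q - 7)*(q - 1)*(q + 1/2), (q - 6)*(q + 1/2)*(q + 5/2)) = q + 1/2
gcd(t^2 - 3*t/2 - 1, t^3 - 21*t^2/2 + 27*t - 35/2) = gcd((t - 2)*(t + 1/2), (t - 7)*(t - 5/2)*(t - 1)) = 1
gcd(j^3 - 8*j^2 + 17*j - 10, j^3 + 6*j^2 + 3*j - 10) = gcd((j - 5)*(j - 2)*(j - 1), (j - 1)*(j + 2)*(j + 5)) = j - 1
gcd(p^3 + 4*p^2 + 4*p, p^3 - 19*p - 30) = p + 2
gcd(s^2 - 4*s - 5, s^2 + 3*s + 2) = s + 1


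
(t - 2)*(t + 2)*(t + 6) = t^3 + 6*t^2 - 4*t - 24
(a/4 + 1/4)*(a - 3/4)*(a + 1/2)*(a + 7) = a^4/4 + 31*a^3/16 + 37*a^2/32 - 19*a/16 - 21/32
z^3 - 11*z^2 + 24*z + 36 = (z - 6)^2*(z + 1)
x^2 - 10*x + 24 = (x - 6)*(x - 4)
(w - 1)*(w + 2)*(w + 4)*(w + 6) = w^4 + 11*w^3 + 32*w^2 + 4*w - 48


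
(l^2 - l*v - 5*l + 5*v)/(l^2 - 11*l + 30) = (l - v)/(l - 6)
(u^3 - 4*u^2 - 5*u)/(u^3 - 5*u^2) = (u + 1)/u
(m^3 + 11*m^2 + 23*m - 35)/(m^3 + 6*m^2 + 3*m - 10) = (m + 7)/(m + 2)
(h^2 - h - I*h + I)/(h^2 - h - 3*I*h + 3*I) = (h - I)/(h - 3*I)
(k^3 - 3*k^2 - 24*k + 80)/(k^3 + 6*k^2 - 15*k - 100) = (k - 4)/(k + 5)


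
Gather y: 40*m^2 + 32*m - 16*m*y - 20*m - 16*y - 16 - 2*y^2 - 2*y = 40*m^2 + 12*m - 2*y^2 + y*(-16*m - 18) - 16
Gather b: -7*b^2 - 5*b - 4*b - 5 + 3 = -7*b^2 - 9*b - 2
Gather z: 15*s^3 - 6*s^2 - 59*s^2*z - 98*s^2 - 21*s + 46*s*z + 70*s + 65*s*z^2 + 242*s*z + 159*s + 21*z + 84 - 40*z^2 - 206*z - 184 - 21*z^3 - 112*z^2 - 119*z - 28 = 15*s^3 - 104*s^2 + 208*s - 21*z^3 + z^2*(65*s - 152) + z*(-59*s^2 + 288*s - 304) - 128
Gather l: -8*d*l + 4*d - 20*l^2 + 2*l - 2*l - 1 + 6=-8*d*l + 4*d - 20*l^2 + 5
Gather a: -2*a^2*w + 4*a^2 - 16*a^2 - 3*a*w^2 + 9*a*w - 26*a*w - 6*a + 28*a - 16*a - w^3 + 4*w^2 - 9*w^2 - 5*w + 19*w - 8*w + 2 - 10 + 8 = a^2*(-2*w - 12) + a*(-3*w^2 - 17*w + 6) - w^3 - 5*w^2 + 6*w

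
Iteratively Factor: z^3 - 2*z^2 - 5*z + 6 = (z + 2)*(z^2 - 4*z + 3) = (z - 3)*(z + 2)*(z - 1)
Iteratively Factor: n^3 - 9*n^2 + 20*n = (n - 5)*(n^2 - 4*n) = n*(n - 5)*(n - 4)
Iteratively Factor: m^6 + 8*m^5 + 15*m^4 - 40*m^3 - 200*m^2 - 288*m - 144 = (m + 2)*(m^5 + 6*m^4 + 3*m^3 - 46*m^2 - 108*m - 72) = (m + 2)^2*(m^4 + 4*m^3 - 5*m^2 - 36*m - 36) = (m + 2)^3*(m^3 + 2*m^2 - 9*m - 18) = (m + 2)^3*(m + 3)*(m^2 - m - 6) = (m + 2)^4*(m + 3)*(m - 3)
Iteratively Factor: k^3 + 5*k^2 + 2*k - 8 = (k - 1)*(k^2 + 6*k + 8) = (k - 1)*(k + 2)*(k + 4)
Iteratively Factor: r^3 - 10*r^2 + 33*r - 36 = (r - 3)*(r^2 - 7*r + 12) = (r - 3)^2*(r - 4)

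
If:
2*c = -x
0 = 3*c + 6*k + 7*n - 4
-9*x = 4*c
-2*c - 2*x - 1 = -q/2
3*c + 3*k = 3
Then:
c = 0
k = 1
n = -2/7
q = 2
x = 0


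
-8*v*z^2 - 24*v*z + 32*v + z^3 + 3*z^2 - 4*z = (-8*v + z)*(z - 1)*(z + 4)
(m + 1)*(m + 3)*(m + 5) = m^3 + 9*m^2 + 23*m + 15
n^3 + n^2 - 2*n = n*(n - 1)*(n + 2)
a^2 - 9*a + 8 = (a - 8)*(a - 1)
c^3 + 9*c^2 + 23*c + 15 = (c + 1)*(c + 3)*(c + 5)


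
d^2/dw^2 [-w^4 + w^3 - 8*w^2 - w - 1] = -12*w^2 + 6*w - 16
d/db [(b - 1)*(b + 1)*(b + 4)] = 3*b^2 + 8*b - 1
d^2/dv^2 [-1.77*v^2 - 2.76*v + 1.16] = -3.54000000000000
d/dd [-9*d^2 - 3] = -18*d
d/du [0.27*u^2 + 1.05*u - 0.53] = 0.54*u + 1.05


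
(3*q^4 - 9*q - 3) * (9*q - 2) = 27*q^5 - 6*q^4 - 81*q^2 - 9*q + 6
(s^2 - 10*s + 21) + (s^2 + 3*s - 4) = 2*s^2 - 7*s + 17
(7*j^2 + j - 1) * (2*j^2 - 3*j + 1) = 14*j^4 - 19*j^3 + 2*j^2 + 4*j - 1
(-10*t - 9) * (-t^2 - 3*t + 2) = 10*t^3 + 39*t^2 + 7*t - 18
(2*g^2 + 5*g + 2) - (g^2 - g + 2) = g^2 + 6*g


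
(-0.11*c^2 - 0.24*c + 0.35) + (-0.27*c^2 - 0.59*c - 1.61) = -0.38*c^2 - 0.83*c - 1.26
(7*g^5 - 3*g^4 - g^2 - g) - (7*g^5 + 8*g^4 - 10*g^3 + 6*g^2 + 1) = -11*g^4 + 10*g^3 - 7*g^2 - g - 1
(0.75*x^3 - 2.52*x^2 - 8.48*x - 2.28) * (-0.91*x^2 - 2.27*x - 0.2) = -0.6825*x^5 + 0.5907*x^4 + 13.2872*x^3 + 21.8284*x^2 + 6.8716*x + 0.456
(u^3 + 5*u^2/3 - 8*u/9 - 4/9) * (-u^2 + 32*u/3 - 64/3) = -u^5 + 9*u^4 - 8*u^3/3 - 1204*u^2/27 + 128*u/9 + 256/27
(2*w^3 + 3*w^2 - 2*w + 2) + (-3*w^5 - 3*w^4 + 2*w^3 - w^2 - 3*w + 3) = -3*w^5 - 3*w^4 + 4*w^3 + 2*w^2 - 5*w + 5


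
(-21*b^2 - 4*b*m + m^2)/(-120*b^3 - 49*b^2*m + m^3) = (7*b - m)/(40*b^2 + 3*b*m - m^2)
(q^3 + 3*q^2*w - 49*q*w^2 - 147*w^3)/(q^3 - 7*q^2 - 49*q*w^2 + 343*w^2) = (q + 3*w)/(q - 7)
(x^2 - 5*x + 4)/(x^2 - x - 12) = (x - 1)/(x + 3)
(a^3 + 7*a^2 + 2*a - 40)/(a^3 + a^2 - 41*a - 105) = (a^2 + 2*a - 8)/(a^2 - 4*a - 21)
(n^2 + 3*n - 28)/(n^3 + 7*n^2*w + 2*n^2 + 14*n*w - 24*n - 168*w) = (n + 7)/(n^2 + 7*n*w + 6*n + 42*w)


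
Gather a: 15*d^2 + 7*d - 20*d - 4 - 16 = 15*d^2 - 13*d - 20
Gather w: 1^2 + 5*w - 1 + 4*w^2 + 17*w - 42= 4*w^2 + 22*w - 42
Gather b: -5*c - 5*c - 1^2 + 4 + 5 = 8 - 10*c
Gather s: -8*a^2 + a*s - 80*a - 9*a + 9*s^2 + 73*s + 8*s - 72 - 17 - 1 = -8*a^2 - 89*a + 9*s^2 + s*(a + 81) - 90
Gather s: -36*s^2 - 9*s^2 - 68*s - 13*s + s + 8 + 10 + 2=-45*s^2 - 80*s + 20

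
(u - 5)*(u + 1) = u^2 - 4*u - 5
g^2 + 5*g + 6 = (g + 2)*(g + 3)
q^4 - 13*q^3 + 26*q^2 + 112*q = q*(q - 8)*(q - 7)*(q + 2)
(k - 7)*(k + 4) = k^2 - 3*k - 28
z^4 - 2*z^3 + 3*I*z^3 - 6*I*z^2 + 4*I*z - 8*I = (z - 2)*(z - I)*(z + 2*I)^2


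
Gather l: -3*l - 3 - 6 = -3*l - 9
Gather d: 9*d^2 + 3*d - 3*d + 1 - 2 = 9*d^2 - 1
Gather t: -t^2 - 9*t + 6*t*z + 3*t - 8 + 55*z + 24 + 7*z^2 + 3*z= -t^2 + t*(6*z - 6) + 7*z^2 + 58*z + 16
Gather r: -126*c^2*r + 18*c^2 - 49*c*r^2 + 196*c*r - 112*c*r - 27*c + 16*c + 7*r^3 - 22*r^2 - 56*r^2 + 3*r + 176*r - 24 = 18*c^2 - 11*c + 7*r^3 + r^2*(-49*c - 78) + r*(-126*c^2 + 84*c + 179) - 24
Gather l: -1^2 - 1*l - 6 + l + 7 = 0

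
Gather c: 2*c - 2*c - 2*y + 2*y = 0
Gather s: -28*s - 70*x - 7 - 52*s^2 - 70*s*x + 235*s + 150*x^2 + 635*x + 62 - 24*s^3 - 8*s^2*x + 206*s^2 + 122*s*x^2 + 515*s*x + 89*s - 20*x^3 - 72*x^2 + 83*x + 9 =-24*s^3 + s^2*(154 - 8*x) + s*(122*x^2 + 445*x + 296) - 20*x^3 + 78*x^2 + 648*x + 64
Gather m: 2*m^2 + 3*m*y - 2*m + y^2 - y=2*m^2 + m*(3*y - 2) + y^2 - y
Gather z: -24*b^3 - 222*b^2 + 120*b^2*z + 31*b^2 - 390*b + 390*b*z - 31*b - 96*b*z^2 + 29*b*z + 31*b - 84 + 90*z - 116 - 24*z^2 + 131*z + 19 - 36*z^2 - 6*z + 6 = -24*b^3 - 191*b^2 - 390*b + z^2*(-96*b - 60) + z*(120*b^2 + 419*b + 215) - 175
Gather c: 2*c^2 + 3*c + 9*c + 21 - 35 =2*c^2 + 12*c - 14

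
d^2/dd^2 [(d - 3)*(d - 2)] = 2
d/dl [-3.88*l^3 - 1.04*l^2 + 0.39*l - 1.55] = -11.64*l^2 - 2.08*l + 0.39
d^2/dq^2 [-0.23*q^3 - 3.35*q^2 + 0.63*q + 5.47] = -1.38*q - 6.7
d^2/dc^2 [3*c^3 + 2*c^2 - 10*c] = 18*c + 4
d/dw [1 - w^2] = -2*w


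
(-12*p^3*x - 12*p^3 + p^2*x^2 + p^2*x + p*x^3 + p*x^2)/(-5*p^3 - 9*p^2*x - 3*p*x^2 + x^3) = p*(12*p^2*x + 12*p^2 - p*x^2 - p*x - x^3 - x^2)/(5*p^3 + 9*p^2*x + 3*p*x^2 - x^3)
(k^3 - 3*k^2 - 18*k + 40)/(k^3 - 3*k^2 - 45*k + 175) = (k^2 + 2*k - 8)/(k^2 + 2*k - 35)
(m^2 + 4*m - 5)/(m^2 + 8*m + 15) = (m - 1)/(m + 3)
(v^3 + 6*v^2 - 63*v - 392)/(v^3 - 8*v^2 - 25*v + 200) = (v^2 + 14*v + 49)/(v^2 - 25)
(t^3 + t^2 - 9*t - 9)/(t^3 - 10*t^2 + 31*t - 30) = (t^2 + 4*t + 3)/(t^2 - 7*t + 10)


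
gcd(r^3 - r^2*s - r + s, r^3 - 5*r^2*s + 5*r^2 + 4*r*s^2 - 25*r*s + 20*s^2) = r - s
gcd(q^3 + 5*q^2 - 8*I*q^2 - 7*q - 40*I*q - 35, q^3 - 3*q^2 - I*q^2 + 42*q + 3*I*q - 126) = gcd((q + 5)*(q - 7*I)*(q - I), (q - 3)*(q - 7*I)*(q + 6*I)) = q - 7*I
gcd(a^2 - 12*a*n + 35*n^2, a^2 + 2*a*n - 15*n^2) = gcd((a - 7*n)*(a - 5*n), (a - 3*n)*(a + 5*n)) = 1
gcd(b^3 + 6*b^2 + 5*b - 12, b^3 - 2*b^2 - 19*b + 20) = b^2 + 3*b - 4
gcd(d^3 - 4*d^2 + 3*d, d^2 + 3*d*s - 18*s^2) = 1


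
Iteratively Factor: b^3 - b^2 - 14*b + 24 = (b - 2)*(b^2 + b - 12) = (b - 2)*(b + 4)*(b - 3)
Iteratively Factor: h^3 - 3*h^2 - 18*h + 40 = (h - 5)*(h^2 + 2*h - 8) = (h - 5)*(h - 2)*(h + 4)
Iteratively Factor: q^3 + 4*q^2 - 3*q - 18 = (q + 3)*(q^2 + q - 6) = (q - 2)*(q + 3)*(q + 3)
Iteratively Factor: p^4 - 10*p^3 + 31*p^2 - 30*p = (p)*(p^3 - 10*p^2 + 31*p - 30) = p*(p - 5)*(p^2 - 5*p + 6) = p*(p - 5)*(p - 2)*(p - 3)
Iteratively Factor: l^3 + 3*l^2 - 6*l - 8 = (l + 4)*(l^2 - l - 2) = (l + 1)*(l + 4)*(l - 2)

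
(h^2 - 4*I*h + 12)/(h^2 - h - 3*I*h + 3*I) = (h^2 - 4*I*h + 12)/(h^2 - h - 3*I*h + 3*I)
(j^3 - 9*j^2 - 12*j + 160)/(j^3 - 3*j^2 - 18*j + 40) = (j - 8)/(j - 2)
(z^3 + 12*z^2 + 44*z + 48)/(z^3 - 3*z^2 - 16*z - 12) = (z^2 + 10*z + 24)/(z^2 - 5*z - 6)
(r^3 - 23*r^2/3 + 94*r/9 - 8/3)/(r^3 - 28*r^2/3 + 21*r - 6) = (r - 4/3)/(r - 3)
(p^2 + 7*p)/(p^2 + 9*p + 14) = p/(p + 2)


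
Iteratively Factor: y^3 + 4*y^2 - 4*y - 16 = (y + 2)*(y^2 + 2*y - 8) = (y + 2)*(y + 4)*(y - 2)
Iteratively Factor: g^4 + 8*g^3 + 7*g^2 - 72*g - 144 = (g - 3)*(g^3 + 11*g^2 + 40*g + 48) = (g - 3)*(g + 4)*(g^2 + 7*g + 12) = (g - 3)*(g + 4)^2*(g + 3)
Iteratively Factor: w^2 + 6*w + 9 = (w + 3)*(w + 3)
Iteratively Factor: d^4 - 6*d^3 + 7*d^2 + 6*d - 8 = (d - 2)*(d^3 - 4*d^2 - d + 4) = (d - 2)*(d + 1)*(d^2 - 5*d + 4) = (d - 4)*(d - 2)*(d + 1)*(d - 1)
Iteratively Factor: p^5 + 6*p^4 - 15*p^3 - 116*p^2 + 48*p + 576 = (p + 4)*(p^4 + 2*p^3 - 23*p^2 - 24*p + 144) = (p + 4)^2*(p^3 - 2*p^2 - 15*p + 36) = (p - 3)*(p + 4)^2*(p^2 + p - 12) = (p - 3)*(p + 4)^3*(p - 3)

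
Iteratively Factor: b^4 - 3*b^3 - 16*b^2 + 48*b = (b - 4)*(b^3 + b^2 - 12*b) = b*(b - 4)*(b^2 + b - 12) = b*(b - 4)*(b + 4)*(b - 3)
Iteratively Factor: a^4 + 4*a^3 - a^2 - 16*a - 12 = (a + 3)*(a^3 + a^2 - 4*a - 4) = (a + 1)*(a + 3)*(a^2 - 4) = (a - 2)*(a + 1)*(a + 3)*(a + 2)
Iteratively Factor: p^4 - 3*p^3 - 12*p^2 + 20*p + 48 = (p + 2)*(p^3 - 5*p^2 - 2*p + 24) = (p - 4)*(p + 2)*(p^2 - p - 6) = (p - 4)*(p + 2)^2*(p - 3)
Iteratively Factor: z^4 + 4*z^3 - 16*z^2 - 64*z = (z + 4)*(z^3 - 16*z) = z*(z + 4)*(z^2 - 16) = z*(z - 4)*(z + 4)*(z + 4)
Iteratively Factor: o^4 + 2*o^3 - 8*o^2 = (o + 4)*(o^3 - 2*o^2) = (o - 2)*(o + 4)*(o^2) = o*(o - 2)*(o + 4)*(o)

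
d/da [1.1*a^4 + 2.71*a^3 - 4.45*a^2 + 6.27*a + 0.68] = 4.4*a^3 + 8.13*a^2 - 8.9*a + 6.27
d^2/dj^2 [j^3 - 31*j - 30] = 6*j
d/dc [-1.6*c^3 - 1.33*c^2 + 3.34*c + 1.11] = -4.8*c^2 - 2.66*c + 3.34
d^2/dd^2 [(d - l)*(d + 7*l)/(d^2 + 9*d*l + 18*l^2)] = 6*l*(-d^3 - 25*d^2*l - 171*d*l^2 - 363*l^3)/(d^6 + 27*d^5*l + 297*d^4*l^2 + 1701*d^3*l^3 + 5346*d^2*l^4 + 8748*d*l^5 + 5832*l^6)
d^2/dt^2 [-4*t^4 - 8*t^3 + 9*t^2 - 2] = -48*t^2 - 48*t + 18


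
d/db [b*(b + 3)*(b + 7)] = 3*b^2 + 20*b + 21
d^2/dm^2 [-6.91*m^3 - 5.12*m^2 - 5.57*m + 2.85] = -41.46*m - 10.24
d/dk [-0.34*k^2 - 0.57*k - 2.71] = -0.68*k - 0.57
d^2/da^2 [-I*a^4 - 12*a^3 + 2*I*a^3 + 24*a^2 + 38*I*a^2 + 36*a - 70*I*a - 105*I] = -12*I*a^2 + 12*a*(-6 + I) + 48 + 76*I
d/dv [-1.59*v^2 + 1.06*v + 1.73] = 1.06 - 3.18*v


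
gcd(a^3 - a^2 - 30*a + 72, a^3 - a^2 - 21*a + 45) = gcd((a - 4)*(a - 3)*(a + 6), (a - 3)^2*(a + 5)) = a - 3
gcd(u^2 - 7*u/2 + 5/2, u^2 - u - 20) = 1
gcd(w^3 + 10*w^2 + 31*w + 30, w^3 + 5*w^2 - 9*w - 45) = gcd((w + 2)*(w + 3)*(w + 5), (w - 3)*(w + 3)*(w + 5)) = w^2 + 8*w + 15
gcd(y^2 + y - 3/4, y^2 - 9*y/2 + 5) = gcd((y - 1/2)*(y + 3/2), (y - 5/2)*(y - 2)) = 1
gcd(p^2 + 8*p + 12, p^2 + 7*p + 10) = p + 2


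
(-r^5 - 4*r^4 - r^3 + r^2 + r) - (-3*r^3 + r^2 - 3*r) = -r^5 - 4*r^4 + 2*r^3 + 4*r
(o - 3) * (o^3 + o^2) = o^4 - 2*o^3 - 3*o^2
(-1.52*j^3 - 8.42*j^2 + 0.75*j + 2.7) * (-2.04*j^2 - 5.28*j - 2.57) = 3.1008*j^5 + 25.2024*j^4 + 46.834*j^3 + 12.1714*j^2 - 16.1835*j - 6.939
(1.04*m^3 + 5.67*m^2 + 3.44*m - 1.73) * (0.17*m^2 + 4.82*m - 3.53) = 0.1768*m^5 + 5.9767*m^4 + 24.243*m^3 - 3.7284*m^2 - 20.4818*m + 6.1069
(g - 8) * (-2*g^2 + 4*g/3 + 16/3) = -2*g^3 + 52*g^2/3 - 16*g/3 - 128/3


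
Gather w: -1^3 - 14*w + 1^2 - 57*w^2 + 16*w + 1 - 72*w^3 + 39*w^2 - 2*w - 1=-72*w^3 - 18*w^2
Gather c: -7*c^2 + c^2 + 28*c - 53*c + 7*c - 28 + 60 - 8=-6*c^2 - 18*c + 24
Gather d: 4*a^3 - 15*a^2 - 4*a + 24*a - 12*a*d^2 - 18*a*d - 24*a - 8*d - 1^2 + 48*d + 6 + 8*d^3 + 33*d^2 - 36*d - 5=4*a^3 - 15*a^2 - 4*a + 8*d^3 + d^2*(33 - 12*a) + d*(4 - 18*a)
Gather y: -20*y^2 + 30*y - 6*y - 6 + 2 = -20*y^2 + 24*y - 4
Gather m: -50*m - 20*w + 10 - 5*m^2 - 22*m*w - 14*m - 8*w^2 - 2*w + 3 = -5*m^2 + m*(-22*w - 64) - 8*w^2 - 22*w + 13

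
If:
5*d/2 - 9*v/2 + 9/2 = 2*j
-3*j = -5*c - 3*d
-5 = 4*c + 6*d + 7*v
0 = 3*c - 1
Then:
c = 1/3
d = -940/549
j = -635/549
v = 103/183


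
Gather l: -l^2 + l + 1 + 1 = -l^2 + l + 2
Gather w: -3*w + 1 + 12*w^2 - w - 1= 12*w^2 - 4*w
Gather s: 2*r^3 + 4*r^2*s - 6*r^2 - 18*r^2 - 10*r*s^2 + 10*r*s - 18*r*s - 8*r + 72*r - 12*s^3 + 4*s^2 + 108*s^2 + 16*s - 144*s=2*r^3 - 24*r^2 + 64*r - 12*s^3 + s^2*(112 - 10*r) + s*(4*r^2 - 8*r - 128)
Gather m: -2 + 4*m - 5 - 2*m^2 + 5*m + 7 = -2*m^2 + 9*m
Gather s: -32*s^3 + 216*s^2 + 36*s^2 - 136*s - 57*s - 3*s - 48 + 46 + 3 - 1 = -32*s^3 + 252*s^2 - 196*s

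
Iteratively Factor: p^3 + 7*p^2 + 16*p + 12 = (p + 2)*(p^2 + 5*p + 6) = (p + 2)*(p + 3)*(p + 2)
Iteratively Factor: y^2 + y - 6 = (y + 3)*(y - 2)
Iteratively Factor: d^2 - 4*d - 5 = (d - 5)*(d + 1)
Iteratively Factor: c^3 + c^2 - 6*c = (c - 2)*(c^2 + 3*c) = c*(c - 2)*(c + 3)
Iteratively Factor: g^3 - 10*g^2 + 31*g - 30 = (g - 3)*(g^2 - 7*g + 10) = (g - 3)*(g - 2)*(g - 5)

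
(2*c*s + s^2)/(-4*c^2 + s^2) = s/(-2*c + s)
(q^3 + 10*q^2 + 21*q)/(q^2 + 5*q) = (q^2 + 10*q + 21)/(q + 5)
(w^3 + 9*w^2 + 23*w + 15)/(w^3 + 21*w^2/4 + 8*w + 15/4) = 4*(w + 5)/(4*w + 5)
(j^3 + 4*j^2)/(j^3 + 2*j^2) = (j + 4)/(j + 2)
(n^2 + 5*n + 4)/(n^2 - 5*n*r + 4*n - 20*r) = (-n - 1)/(-n + 5*r)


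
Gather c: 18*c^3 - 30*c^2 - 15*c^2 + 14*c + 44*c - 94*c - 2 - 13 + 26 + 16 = 18*c^3 - 45*c^2 - 36*c + 27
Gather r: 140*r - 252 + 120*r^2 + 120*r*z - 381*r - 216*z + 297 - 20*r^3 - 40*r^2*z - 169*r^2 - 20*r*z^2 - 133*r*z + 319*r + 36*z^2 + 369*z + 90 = -20*r^3 + r^2*(-40*z - 49) + r*(-20*z^2 - 13*z + 78) + 36*z^2 + 153*z + 135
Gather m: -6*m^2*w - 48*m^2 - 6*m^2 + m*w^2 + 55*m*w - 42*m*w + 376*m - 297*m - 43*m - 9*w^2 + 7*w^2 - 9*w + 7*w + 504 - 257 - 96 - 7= m^2*(-6*w - 54) + m*(w^2 + 13*w + 36) - 2*w^2 - 2*w + 144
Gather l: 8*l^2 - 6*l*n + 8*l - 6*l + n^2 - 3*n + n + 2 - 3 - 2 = 8*l^2 + l*(2 - 6*n) + n^2 - 2*n - 3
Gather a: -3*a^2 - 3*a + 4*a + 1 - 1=-3*a^2 + a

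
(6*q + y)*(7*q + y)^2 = 294*q^3 + 133*q^2*y + 20*q*y^2 + y^3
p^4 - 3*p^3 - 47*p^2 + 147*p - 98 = (p - 7)*(p - 2)*(p - 1)*(p + 7)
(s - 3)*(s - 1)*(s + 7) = s^3 + 3*s^2 - 25*s + 21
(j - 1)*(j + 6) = j^2 + 5*j - 6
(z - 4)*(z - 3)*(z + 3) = z^3 - 4*z^2 - 9*z + 36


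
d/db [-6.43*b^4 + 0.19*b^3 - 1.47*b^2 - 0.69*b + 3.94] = -25.72*b^3 + 0.57*b^2 - 2.94*b - 0.69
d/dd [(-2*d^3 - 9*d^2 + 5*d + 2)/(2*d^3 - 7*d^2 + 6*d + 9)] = (32*d^4 - 44*d^3 - 85*d^2 - 134*d + 33)/(4*d^6 - 28*d^5 + 73*d^4 - 48*d^3 - 90*d^2 + 108*d + 81)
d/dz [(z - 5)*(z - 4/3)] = 2*z - 19/3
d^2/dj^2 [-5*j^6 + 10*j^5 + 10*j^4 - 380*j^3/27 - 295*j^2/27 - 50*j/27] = -150*j^4 + 200*j^3 + 120*j^2 - 760*j/9 - 590/27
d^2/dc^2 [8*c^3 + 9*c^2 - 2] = 48*c + 18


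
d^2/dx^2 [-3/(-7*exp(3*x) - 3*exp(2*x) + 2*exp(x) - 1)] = 3*((-63*exp(2*x) - 12*exp(x) + 2)*(7*exp(3*x) + 3*exp(2*x) - 2*exp(x) + 1) + 2*(21*exp(2*x) + 6*exp(x) - 2)^2*exp(x))*exp(x)/(7*exp(3*x) + 3*exp(2*x) - 2*exp(x) + 1)^3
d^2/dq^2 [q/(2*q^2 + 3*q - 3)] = 2*(q*(4*q + 3)^2 - 3*(2*q + 1)*(2*q^2 + 3*q - 3))/(2*q^2 + 3*q - 3)^3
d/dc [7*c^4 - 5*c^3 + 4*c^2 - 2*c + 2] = 28*c^3 - 15*c^2 + 8*c - 2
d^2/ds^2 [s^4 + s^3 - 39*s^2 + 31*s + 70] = 12*s^2 + 6*s - 78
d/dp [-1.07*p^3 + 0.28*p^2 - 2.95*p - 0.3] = -3.21*p^2 + 0.56*p - 2.95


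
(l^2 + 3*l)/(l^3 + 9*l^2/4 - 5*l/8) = 8*(l + 3)/(8*l^2 + 18*l - 5)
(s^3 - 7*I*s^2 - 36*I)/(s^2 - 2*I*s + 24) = (s^2 - I*s + 6)/(s + 4*I)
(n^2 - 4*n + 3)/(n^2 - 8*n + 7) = (n - 3)/(n - 7)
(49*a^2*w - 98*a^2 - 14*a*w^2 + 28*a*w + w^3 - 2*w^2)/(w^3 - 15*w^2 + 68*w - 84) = (49*a^2 - 14*a*w + w^2)/(w^2 - 13*w + 42)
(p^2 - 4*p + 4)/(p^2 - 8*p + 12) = (p - 2)/(p - 6)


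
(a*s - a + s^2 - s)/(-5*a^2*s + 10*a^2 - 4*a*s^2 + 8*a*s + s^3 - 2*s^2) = (s - 1)/(-5*a*s + 10*a + s^2 - 2*s)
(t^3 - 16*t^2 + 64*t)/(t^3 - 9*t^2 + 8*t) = (t - 8)/(t - 1)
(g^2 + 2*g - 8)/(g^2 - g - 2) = (g + 4)/(g + 1)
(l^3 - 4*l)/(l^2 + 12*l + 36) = l*(l^2 - 4)/(l^2 + 12*l + 36)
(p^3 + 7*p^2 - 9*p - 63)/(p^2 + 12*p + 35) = (p^2 - 9)/(p + 5)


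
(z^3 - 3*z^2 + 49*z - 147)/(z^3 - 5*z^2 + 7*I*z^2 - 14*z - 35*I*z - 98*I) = (z^2 - z*(3 + 7*I) + 21*I)/(z^2 - 5*z - 14)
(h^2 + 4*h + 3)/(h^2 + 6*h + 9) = (h + 1)/(h + 3)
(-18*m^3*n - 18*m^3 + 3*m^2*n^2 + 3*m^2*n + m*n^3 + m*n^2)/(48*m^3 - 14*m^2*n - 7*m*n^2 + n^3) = m*(-18*m^2*n - 18*m^2 + 3*m*n^2 + 3*m*n + n^3 + n^2)/(48*m^3 - 14*m^2*n - 7*m*n^2 + n^3)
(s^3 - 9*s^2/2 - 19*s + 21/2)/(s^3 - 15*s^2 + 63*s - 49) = (2*s^2 + 5*s - 3)/(2*(s^2 - 8*s + 7))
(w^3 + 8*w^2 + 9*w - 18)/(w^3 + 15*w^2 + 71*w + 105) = (w^2 + 5*w - 6)/(w^2 + 12*w + 35)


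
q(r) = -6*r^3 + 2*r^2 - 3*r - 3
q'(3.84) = -253.06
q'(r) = -18*r^2 + 4*r - 3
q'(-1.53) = -51.26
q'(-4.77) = -431.63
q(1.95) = -45.73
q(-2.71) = 139.23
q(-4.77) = 708.00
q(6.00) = -1245.00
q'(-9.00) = -1497.00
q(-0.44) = -0.78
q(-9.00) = 4560.00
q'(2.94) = -146.82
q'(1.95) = -63.64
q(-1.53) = 27.76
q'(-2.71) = -146.03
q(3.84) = -324.77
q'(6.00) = -627.00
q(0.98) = -9.67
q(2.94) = -147.01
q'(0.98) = -16.37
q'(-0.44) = -8.24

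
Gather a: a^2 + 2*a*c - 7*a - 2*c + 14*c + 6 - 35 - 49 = a^2 + a*(2*c - 7) + 12*c - 78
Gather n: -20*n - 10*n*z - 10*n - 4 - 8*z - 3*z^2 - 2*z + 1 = n*(-10*z - 30) - 3*z^2 - 10*z - 3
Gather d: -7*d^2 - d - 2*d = -7*d^2 - 3*d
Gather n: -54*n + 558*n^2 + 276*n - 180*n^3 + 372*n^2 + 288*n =-180*n^3 + 930*n^2 + 510*n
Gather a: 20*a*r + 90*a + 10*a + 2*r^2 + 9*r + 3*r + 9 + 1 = a*(20*r + 100) + 2*r^2 + 12*r + 10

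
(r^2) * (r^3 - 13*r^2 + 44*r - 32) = r^5 - 13*r^4 + 44*r^3 - 32*r^2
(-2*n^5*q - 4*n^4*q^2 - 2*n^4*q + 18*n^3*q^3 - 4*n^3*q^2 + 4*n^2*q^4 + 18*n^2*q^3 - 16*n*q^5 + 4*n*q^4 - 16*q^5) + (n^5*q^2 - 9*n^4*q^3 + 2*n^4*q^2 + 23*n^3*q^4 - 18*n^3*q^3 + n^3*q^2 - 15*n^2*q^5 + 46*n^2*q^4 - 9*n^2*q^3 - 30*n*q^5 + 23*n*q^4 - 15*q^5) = n^5*q^2 - 2*n^5*q - 9*n^4*q^3 - 2*n^4*q^2 - 2*n^4*q + 23*n^3*q^4 - 3*n^3*q^2 - 15*n^2*q^5 + 50*n^2*q^4 + 9*n^2*q^3 - 46*n*q^5 + 27*n*q^4 - 31*q^5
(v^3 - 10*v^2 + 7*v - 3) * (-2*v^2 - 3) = -2*v^5 + 20*v^4 - 17*v^3 + 36*v^2 - 21*v + 9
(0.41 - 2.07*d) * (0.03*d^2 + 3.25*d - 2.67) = -0.0621*d^3 - 6.7152*d^2 + 6.8594*d - 1.0947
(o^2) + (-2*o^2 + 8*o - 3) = -o^2 + 8*o - 3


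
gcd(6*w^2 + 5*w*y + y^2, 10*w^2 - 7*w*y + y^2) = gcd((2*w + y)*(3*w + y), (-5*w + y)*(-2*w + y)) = 1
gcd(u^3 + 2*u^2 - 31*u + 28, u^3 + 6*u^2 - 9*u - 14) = u + 7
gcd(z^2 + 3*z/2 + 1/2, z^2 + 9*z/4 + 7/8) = z + 1/2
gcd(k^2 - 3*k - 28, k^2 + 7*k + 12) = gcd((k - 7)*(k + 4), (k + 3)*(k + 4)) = k + 4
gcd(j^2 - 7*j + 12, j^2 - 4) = 1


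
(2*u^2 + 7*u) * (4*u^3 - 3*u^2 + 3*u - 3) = 8*u^5 + 22*u^4 - 15*u^3 + 15*u^2 - 21*u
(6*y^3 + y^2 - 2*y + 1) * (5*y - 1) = 30*y^4 - y^3 - 11*y^2 + 7*y - 1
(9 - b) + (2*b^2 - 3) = 2*b^2 - b + 6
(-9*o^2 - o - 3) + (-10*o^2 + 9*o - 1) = -19*o^2 + 8*o - 4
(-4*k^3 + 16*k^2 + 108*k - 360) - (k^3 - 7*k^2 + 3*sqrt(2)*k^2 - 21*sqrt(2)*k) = -5*k^3 - 3*sqrt(2)*k^2 + 23*k^2 + 21*sqrt(2)*k + 108*k - 360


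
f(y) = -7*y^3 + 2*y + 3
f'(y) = 2 - 21*y^2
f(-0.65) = 3.62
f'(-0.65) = -6.87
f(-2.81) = 152.70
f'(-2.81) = -163.82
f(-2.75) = 143.08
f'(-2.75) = -156.81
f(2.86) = -155.04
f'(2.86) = -169.77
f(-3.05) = 195.51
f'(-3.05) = -193.35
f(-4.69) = 715.75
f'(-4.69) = -459.92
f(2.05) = -53.21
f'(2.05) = -86.25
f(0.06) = 3.12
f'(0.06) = 1.92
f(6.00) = -1497.00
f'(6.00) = -754.00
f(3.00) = -180.00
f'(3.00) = -187.00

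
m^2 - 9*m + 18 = (m - 6)*(m - 3)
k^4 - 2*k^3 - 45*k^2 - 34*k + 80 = (k - 8)*(k - 1)*(k + 2)*(k + 5)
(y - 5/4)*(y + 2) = y^2 + 3*y/4 - 5/2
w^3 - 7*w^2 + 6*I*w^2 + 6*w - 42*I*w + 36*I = (w - 6)*(w - 1)*(w + 6*I)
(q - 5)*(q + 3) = q^2 - 2*q - 15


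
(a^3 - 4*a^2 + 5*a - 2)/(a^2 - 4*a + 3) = (a^2 - 3*a + 2)/(a - 3)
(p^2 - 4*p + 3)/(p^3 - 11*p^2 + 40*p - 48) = (p - 1)/(p^2 - 8*p + 16)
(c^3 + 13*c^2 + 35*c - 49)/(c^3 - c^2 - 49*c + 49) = (c + 7)/(c - 7)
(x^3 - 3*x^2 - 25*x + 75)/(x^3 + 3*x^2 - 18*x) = (x^2 - 25)/(x*(x + 6))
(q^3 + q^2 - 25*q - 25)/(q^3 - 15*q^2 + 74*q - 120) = (q^2 + 6*q + 5)/(q^2 - 10*q + 24)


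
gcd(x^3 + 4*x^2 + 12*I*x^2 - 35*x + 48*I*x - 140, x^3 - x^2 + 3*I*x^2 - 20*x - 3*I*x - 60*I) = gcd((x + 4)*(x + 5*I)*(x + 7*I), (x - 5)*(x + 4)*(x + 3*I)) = x + 4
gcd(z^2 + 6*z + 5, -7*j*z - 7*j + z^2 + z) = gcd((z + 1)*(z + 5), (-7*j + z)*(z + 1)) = z + 1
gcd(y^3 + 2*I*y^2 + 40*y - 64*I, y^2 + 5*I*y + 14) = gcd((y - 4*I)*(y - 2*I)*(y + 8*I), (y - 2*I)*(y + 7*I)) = y - 2*I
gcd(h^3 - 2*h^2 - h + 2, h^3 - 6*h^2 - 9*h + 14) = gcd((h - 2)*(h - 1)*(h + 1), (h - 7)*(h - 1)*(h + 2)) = h - 1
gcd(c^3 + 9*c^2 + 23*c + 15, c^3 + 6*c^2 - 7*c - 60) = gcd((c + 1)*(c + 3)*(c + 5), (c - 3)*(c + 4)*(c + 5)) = c + 5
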